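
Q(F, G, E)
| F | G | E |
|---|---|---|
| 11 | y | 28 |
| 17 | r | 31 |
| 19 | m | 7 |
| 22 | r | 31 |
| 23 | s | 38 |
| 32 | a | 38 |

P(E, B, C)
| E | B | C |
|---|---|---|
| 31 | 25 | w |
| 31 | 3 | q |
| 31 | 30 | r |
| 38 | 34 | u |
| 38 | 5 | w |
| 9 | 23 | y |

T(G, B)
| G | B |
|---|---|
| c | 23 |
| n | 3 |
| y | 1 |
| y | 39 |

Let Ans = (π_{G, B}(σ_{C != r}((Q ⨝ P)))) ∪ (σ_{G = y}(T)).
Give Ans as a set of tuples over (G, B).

Joining Q and P on E yields {(17, r, 31, 25, w), (17, r, 31, 3, q), (17, r, 31, 30, r), (22, r, 31, 25, w), (22, r, 31, 3, q), (22, r, 31, 30, r), (23, s, 38, 34, u), (23, s, 38, 5, w), (32, a, 38, 34, u), (32, a, 38, 5, w)}.
σ[C != r]: keep tuples satisfying C != r → {(17, r, 31, 25, w), (17, r, 31, 3, q), (22, r, 31, 25, w), (22, r, 31, 3, q), (23, s, 38, 34, u), (23, s, 38, 5, w), (32, a, 38, 34, u), (32, a, 38, 5, w)}
Keep only column(s) G, B (2 duplicate(s) eliminated): {(a, 34), (a, 5), (r, 25), (r, 3), (s, 34), (s, 5)}
σ[G = y]: keep tuples satisfying G = y → {(y, 1), (y, 39)}
Union: {(a, 34), (a, 5), (r, 25), (r, 3), (s, 34), (s, 5)} with {(y, 1), (y, 39)} → {(a, 34), (a, 5), (r, 25), (r, 3), (s, 34), (s, 5), (y, 1), (y, 39)}

{(a, 34), (a, 5), (r, 25), (r, 3), (s, 34), (s, 5), (y, 1), (y, 39)}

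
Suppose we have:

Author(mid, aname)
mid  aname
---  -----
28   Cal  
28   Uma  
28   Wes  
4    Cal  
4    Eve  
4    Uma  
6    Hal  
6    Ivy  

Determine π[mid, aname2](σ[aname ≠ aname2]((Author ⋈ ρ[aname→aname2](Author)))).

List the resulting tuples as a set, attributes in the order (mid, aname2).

ρ[aname→aname2]: schema becomes (mid, aname2); tuples unchanged.
Author ⋈ ρ[aname→aname2](Author) (natural join on mid): {(28, Cal, Cal), (28, Cal, Uma), (28, Cal, Wes), (28, Uma, Cal), (28, Uma, Uma), (28, Uma, Wes), (28, Wes, Cal), (28, Wes, Uma), (28, Wes, Wes), (4, Cal, Cal), (4, Cal, Eve), (4, Cal, Uma), (4, Eve, Cal), (4, Eve, Eve), (4, Eve, Uma), (4, Uma, Cal), (4, Uma, Eve), (4, Uma, Uma), (6, Hal, Hal), (6, Hal, Ivy), (6, Ivy, Hal), (6, Ivy, Ivy)}
Filtering on aname ≠ aname2 leaves {(28, Cal, Uma), (28, Cal, Wes), (28, Uma, Cal), (28, Uma, Wes), (28, Wes, Cal), (28, Wes, Uma), (4, Cal, Eve), (4, Cal, Uma), (4, Eve, Cal), (4, Eve, Uma), (4, Uma, Cal), (4, Uma, Eve), (6, Hal, Ivy), (6, Ivy, Hal)}.
π[mid, aname2]: project onto (mid, aname2) (6 duplicate(s) eliminated) → {(28, Cal), (28, Uma), (28, Wes), (4, Cal), (4, Eve), (4, Uma), (6, Hal), (6, Ivy)}

{(28, Cal), (28, Uma), (28, Wes), (4, Cal), (4, Eve), (4, Uma), (6, Hal), (6, Ivy)}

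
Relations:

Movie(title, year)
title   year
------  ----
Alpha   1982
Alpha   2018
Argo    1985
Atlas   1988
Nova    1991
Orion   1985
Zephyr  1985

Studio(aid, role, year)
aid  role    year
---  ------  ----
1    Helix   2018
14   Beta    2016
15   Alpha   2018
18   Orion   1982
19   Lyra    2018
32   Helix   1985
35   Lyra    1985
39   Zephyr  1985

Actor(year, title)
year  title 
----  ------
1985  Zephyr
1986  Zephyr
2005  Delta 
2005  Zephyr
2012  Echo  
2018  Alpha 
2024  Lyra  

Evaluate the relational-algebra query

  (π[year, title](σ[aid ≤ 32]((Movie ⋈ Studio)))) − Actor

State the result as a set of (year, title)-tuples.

{(1982, Alpha), (1985, Argo), (1985, Orion)}

Joining Movie and Studio on year yields {(Alpha, 1982, 18, Orion), (Alpha, 2018, 1, Helix), (Alpha, 2018, 15, Alpha), (Alpha, 2018, 19, Lyra), (Argo, 1985, 32, Helix), (Argo, 1985, 35, Lyra), (Argo, 1985, 39, Zephyr), (Orion, 1985, 32, Helix), (Orion, 1985, 35, Lyra), (Orion, 1985, 39, Zephyr), (Zephyr, 1985, 32, Helix), (Zephyr, 1985, 35, Lyra), (Zephyr, 1985, 39, Zephyr)}.
Filtering on aid ≤ 32 leaves {(Alpha, 1982, 18, Orion), (Alpha, 2018, 1, Helix), (Alpha, 2018, 15, Alpha), (Alpha, 2018, 19, Lyra), (Argo, 1985, 32, Helix), (Orion, 1985, 32, Helix), (Zephyr, 1985, 32, Helix)}.
π_{year, title} gives {(1982, Alpha), (1985, Argo), (1985, Orion), (1985, Zephyr), (2018, Alpha)} (2 duplicate(s) eliminated).
Difference: {(1982, Alpha), (1985, Argo), (1985, Orion), (1985, Zephyr), (2018, Alpha)} with {(1985, Zephyr), (1986, Zephyr), (2005, Delta), (2005, Zephyr), (2012, Echo), (2018, Alpha), (2024, Lyra)} → {(1982, Alpha), (1985, Argo), (1985, Orion)}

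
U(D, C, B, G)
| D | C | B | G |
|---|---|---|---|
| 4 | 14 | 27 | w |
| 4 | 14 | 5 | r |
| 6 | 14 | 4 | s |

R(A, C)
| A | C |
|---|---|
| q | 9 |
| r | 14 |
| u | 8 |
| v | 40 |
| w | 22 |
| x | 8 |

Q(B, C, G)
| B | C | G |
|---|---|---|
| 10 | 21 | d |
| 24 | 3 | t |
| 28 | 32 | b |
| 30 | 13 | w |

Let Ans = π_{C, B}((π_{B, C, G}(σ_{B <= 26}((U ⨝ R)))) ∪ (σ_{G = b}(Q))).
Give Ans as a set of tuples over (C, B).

Joining U and R on C yields {(4, 14, 27, w, r), (4, 14, 5, r, r), (6, 14, 4, s, r)}.
Selection B <= 26: {(4, 14, 5, r, r), (6, 14, 4, s, r)}
π[B, C, G]: project onto (B, C, G) → {(4, 14, s), (5, 14, r)}
Selection G = b: {(28, 32, b)}
Set union of the two operands is {(28, 32, b), (4, 14, s), (5, 14, r)}.
π[C, B]: project onto (C, B) → {(14, 4), (14, 5), (32, 28)}

{(14, 4), (14, 5), (32, 28)}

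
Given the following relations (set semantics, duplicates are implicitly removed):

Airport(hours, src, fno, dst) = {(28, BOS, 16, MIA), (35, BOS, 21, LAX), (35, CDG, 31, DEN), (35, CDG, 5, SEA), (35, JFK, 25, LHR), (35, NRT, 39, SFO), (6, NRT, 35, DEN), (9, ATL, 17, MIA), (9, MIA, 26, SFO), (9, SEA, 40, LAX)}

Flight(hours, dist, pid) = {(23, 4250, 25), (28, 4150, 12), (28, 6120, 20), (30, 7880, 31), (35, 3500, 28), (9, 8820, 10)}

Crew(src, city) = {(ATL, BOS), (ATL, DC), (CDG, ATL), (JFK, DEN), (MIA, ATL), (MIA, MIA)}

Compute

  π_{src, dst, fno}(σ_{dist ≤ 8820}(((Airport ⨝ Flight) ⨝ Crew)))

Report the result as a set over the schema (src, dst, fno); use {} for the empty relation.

{(ATL, MIA, 17), (CDG, DEN, 31), (CDG, SEA, 5), (JFK, LHR, 25), (MIA, SFO, 26)}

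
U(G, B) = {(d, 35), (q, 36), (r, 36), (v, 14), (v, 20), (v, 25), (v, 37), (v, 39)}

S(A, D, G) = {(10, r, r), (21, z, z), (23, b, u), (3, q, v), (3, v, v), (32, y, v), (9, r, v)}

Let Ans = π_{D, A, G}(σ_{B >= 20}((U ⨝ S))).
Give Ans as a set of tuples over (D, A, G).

{(q, 3, v), (r, 10, r), (r, 9, v), (v, 3, v), (y, 32, v)}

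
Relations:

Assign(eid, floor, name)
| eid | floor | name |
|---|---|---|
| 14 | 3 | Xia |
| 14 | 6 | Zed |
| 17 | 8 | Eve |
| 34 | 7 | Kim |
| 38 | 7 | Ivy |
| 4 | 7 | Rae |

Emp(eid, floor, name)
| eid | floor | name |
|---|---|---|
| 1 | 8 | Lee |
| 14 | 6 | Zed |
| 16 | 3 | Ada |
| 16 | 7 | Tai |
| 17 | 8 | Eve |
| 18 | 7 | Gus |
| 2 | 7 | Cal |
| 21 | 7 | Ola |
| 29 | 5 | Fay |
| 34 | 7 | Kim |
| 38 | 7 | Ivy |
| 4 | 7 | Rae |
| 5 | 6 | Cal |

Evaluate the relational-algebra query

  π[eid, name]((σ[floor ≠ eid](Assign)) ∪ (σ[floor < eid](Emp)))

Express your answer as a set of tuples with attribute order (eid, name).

{(14, Xia), (14, Zed), (16, Ada), (16, Tai), (17, Eve), (18, Gus), (21, Ola), (29, Fay), (34, Kim), (38, Ivy), (4, Rae)}

σ[floor ≠ eid]: keep tuples satisfying floor ≠ eid → {(14, 3, Xia), (14, 6, Zed), (17, 8, Eve), (34, 7, Kim), (38, 7, Ivy), (4, 7, Rae)}
σ[floor < eid]: keep tuples satisfying floor < eid → {(14, 6, Zed), (16, 3, Ada), (16, 7, Tai), (17, 8, Eve), (18, 7, Gus), (21, 7, Ola), (29, 5, Fay), (34, 7, Kim), (38, 7, Ivy)}
Set union of the two operands is {(14, 3, Xia), (14, 6, Zed), (16, 3, Ada), (16, 7, Tai), (17, 8, Eve), (18, 7, Gus), (21, 7, Ola), (29, 5, Fay), (34, 7, Kim), (38, 7, Ivy), (4, 7, Rae)}.
Projecting to eid, name: {(14, Xia), (14, Zed), (16, Ada), (16, Tai), (17, Eve), (18, Gus), (21, Ola), (29, Fay), (34, Kim), (38, Ivy), (4, Rae)}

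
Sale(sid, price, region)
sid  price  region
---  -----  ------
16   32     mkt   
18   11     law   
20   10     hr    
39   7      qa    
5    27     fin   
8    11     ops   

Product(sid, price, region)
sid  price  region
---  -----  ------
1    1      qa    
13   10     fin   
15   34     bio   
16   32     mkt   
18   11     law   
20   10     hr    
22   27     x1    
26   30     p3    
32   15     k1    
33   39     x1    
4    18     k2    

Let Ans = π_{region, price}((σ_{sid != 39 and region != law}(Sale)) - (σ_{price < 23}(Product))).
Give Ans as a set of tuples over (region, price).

Apply σ_{sid != 39 and region != law}; surviving tuples: {(16, 32, mkt), (20, 10, hr), (5, 27, fin), (8, 11, ops)}
Apply σ_{price < 23}; surviving tuples: {(1, 1, qa), (13, 10, fin), (18, 11, law), (20, 10, hr), (32, 15, k1), (4, 18, k2)}
Difference: {(16, 32, mkt), (20, 10, hr), (5, 27, fin), (8, 11, ops)} with {(1, 1, qa), (13, 10, fin), (18, 11, law), (20, 10, hr), (32, 15, k1), (4, 18, k2)} → {(16, 32, mkt), (5, 27, fin), (8, 11, ops)}
π[region, price]: project onto (region, price) → {(fin, 27), (mkt, 32), (ops, 11)}

{(fin, 27), (mkt, 32), (ops, 11)}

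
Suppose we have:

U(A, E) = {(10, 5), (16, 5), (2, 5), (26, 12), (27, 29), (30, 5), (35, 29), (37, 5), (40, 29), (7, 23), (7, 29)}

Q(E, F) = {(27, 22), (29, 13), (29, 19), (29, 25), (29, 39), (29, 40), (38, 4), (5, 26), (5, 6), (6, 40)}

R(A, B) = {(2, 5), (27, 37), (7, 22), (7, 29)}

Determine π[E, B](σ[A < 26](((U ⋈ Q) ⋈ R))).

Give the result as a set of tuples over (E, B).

U ⋈ Q (natural join on E): {(10, 5, 26), (10, 5, 6), (16, 5, 26), (16, 5, 6), (2, 5, 26), (2, 5, 6), (27, 29, 13), (27, 29, 19), (27, 29, 25), (27, 29, 39), (27, 29, 40), (30, 5, 26), (30, 5, 6), (35, 29, 13), (35, 29, 19), (35, 29, 25), (35, 29, 39), (35, 29, 40), (37, 5, 26), (37, 5, 6), (40, 29, 13), (40, 29, 19), (40, 29, 25), (40, 29, 39), (40, 29, 40), (7, 29, 13), (7, 29, 19), (7, 29, 25), (7, 29, 39), (7, 29, 40)}
(U ⋈ Q) ⋈ R (natural join on A): {(2, 5, 26, 5), (2, 5, 6, 5), (27, 29, 13, 37), (27, 29, 19, 37), (27, 29, 25, 37), (27, 29, 39, 37), (27, 29, 40, 37), (7, 29, 13, 22), (7, 29, 13, 29), (7, 29, 19, 22), (7, 29, 19, 29), (7, 29, 25, 22), (7, 29, 25, 29), (7, 29, 39, 22), (7, 29, 39, 29), (7, 29, 40, 22), (7, 29, 40, 29)}
Filtering on A < 26 leaves {(2, 5, 26, 5), (2, 5, 6, 5), (7, 29, 13, 22), (7, 29, 13, 29), (7, 29, 19, 22), (7, 29, 19, 29), (7, 29, 25, 22), (7, 29, 25, 29), (7, 29, 39, 22), (7, 29, 39, 29), (7, 29, 40, 22), (7, 29, 40, 29)}.
π[E, B]: project onto (E, B) (9 duplicate(s) eliminated) → {(29, 22), (29, 29), (5, 5)}

{(29, 22), (29, 29), (5, 5)}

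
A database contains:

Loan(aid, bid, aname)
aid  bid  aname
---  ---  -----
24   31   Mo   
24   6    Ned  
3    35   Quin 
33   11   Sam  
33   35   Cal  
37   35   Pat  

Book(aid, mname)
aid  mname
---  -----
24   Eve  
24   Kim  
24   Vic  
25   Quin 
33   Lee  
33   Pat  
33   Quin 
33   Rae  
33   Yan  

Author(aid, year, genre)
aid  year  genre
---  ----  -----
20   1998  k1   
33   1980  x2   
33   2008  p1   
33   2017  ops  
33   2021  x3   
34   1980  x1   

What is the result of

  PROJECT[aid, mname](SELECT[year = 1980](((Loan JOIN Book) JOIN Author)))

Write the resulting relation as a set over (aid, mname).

{(33, Lee), (33, Pat), (33, Quin), (33, Rae), (33, Yan)}

Natural join on aid: {(24, 31, Mo, Eve), (24, 31, Mo, Kim), (24, 31, Mo, Vic), (24, 6, Ned, Eve), (24, 6, Ned, Kim), (24, 6, Ned, Vic), (33, 11, Sam, Lee), (33, 11, Sam, Pat), (33, 11, Sam, Quin), (33, 11, Sam, Rae), (33, 11, Sam, Yan), (33, 35, Cal, Lee), (33, 35, Cal, Pat), (33, 35, Cal, Quin), (33, 35, Cal, Rae), (33, 35, Cal, Yan)}
Natural join on aid: {(33, 11, Sam, Lee, 1980, x2), (33, 11, Sam, Lee, 2008, p1), (33, 11, Sam, Lee, 2017, ops), (33, 11, Sam, Lee, 2021, x3), (33, 11, Sam, Pat, 1980, x2), (33, 11, Sam, Pat, 2008, p1), (33, 11, Sam, Pat, 2017, ops), (33, 11, Sam, Pat, 2021, x3), (33, 11, Sam, Quin, 1980, x2), (33, 11, Sam, Quin, 2008, p1), (33, 11, Sam, Quin, 2017, ops), (33, 11, Sam, Quin, 2021, x3), (33, 11, Sam, Rae, 1980, x2), (33, 11, Sam, Rae, 2008, p1), (33, 11, Sam, Rae, 2017, ops), (33, 11, Sam, Rae, 2021, x3), (33, 11, Sam, Yan, 1980, x2), (33, 11, Sam, Yan, 2008, p1), (33, 11, Sam, Yan, 2017, ops), (33, 11, Sam, Yan, 2021, x3), (33, 35, Cal, Lee, 1980, x2), (33, 35, Cal, Lee, 2008, p1), (33, 35, Cal, Lee, 2017, ops), (33, 35, Cal, Lee, 2021, x3), (33, 35, Cal, Pat, 1980, x2), (33, 35, Cal, Pat, 2008, p1), (33, 35, Cal, Pat, 2017, ops), (33, 35, Cal, Pat, 2021, x3), (33, 35, Cal, Quin, 1980, x2), (33, 35, Cal, Quin, 2008, p1), (33, 35, Cal, Quin, 2017, ops), (33, 35, Cal, Quin, 2021, x3), (33, 35, Cal, Rae, 1980, x2), (33, 35, Cal, Rae, 2008, p1), (33, 35, Cal, Rae, 2017, ops), (33, 35, Cal, Rae, 2021, x3), (33, 35, Cal, Yan, 1980, x2), (33, 35, Cal, Yan, 2008, p1), (33, 35, Cal, Yan, 2017, ops), (33, 35, Cal, Yan, 2021, x3)}
Filtering on year = 1980 leaves {(33, 11, Sam, Lee, 1980, x2), (33, 11, Sam, Pat, 1980, x2), (33, 11, Sam, Quin, 1980, x2), (33, 11, Sam, Rae, 1980, x2), (33, 11, Sam, Yan, 1980, x2), (33, 35, Cal, Lee, 1980, x2), (33, 35, Cal, Pat, 1980, x2), (33, 35, Cal, Quin, 1980, x2), (33, 35, Cal, Rae, 1980, x2), (33, 35, Cal, Yan, 1980, x2)}.
Projecting to aid, mname (5 duplicate(s) eliminated): {(33, Lee), (33, Pat), (33, Quin), (33, Rae), (33, Yan)}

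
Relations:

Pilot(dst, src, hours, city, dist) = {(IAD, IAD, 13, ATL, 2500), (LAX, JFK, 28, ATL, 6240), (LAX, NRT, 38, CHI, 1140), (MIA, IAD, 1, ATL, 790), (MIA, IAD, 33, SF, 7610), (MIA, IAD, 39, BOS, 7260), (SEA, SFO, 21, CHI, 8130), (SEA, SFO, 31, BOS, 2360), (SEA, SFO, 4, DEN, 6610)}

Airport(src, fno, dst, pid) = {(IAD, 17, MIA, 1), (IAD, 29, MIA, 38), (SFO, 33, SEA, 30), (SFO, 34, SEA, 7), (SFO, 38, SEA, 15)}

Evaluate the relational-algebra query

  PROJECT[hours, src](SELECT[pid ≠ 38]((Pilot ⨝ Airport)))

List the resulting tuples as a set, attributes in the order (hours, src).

Natural join on dst, src: {(MIA, IAD, 1, ATL, 790, 17, 1), (MIA, IAD, 1, ATL, 790, 29, 38), (MIA, IAD, 33, SF, 7610, 17, 1), (MIA, IAD, 33, SF, 7610, 29, 38), (MIA, IAD, 39, BOS, 7260, 17, 1), (MIA, IAD, 39, BOS, 7260, 29, 38), (SEA, SFO, 21, CHI, 8130, 33, 30), (SEA, SFO, 21, CHI, 8130, 34, 7), (SEA, SFO, 21, CHI, 8130, 38, 15), (SEA, SFO, 31, BOS, 2360, 33, 30), (SEA, SFO, 31, BOS, 2360, 34, 7), (SEA, SFO, 31, BOS, 2360, 38, 15), (SEA, SFO, 4, DEN, 6610, 33, 30), (SEA, SFO, 4, DEN, 6610, 34, 7), (SEA, SFO, 4, DEN, 6610, 38, 15)}
Apply σ_{pid ≠ 38}; surviving tuples: {(MIA, IAD, 1, ATL, 790, 17, 1), (MIA, IAD, 33, SF, 7610, 17, 1), (MIA, IAD, 39, BOS, 7260, 17, 1), (SEA, SFO, 21, CHI, 8130, 33, 30), (SEA, SFO, 21, CHI, 8130, 34, 7), (SEA, SFO, 21, CHI, 8130, 38, 15), (SEA, SFO, 31, BOS, 2360, 33, 30), (SEA, SFO, 31, BOS, 2360, 34, 7), (SEA, SFO, 31, BOS, 2360, 38, 15), (SEA, SFO, 4, DEN, 6610, 33, 30), (SEA, SFO, 4, DEN, 6610, 34, 7), (SEA, SFO, 4, DEN, 6610, 38, 15)}
π[hours, src]: project onto (hours, src) (6 duplicate(s) eliminated) → {(1, IAD), (21, SFO), (31, SFO), (33, IAD), (39, IAD), (4, SFO)}

{(1, IAD), (21, SFO), (31, SFO), (33, IAD), (39, IAD), (4, SFO)}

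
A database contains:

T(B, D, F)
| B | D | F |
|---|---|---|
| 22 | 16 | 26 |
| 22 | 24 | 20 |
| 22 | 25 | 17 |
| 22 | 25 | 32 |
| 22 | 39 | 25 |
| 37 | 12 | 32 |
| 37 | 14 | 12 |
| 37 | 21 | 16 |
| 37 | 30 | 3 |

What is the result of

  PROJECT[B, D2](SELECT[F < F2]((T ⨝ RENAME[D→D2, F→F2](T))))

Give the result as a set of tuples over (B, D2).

{(22, 16), (22, 24), (22, 25), (22, 39), (37, 12), (37, 14), (37, 21)}

ρ[D→D2, F→F2]: schema becomes (B, D2, F2); tuples unchanged.
Natural join on B: {(22, 16, 26, 16, 26), (22, 16, 26, 24, 20), (22, 16, 26, 25, 17), (22, 16, 26, 25, 32), (22, 16, 26, 39, 25), (22, 24, 20, 16, 26), (22, 24, 20, 24, 20), (22, 24, 20, 25, 17), (22, 24, 20, 25, 32), (22, 24, 20, 39, 25), (22, 25, 17, 16, 26), (22, 25, 17, 24, 20), (22, 25, 17, 25, 17), (22, 25, 17, 25, 32), (22, 25, 17, 39, 25), (22, 25, 32, 16, 26), (22, 25, 32, 24, 20), (22, 25, 32, 25, 17), (22, 25, 32, 25, 32), (22, 25, 32, 39, 25), (22, 39, 25, 16, 26), (22, 39, 25, 24, 20), (22, 39, 25, 25, 17), (22, 39, 25, 25, 32), (22, 39, 25, 39, 25), (37, 12, 32, 12, 32), (37, 12, 32, 14, 12), (37, 12, 32, 21, 16), (37, 12, 32, 30, 3), (37, 14, 12, 12, 32), (37, 14, 12, 14, 12), (37, 14, 12, 21, 16), (37, 14, 12, 30, 3), (37, 21, 16, 12, 32), (37, 21, 16, 14, 12), (37, 21, 16, 21, 16), (37, 21, 16, 30, 3), (37, 30, 3, 12, 32), (37, 30, 3, 14, 12), (37, 30, 3, 21, 16), (37, 30, 3, 30, 3)}
Filtering on F < F2 leaves {(22, 16, 26, 25, 32), (22, 24, 20, 16, 26), (22, 24, 20, 25, 32), (22, 24, 20, 39, 25), (22, 25, 17, 16, 26), (22, 25, 17, 24, 20), (22, 25, 17, 25, 32), (22, 25, 17, 39, 25), (22, 39, 25, 16, 26), (22, 39, 25, 25, 32), (37, 14, 12, 12, 32), (37, 14, 12, 21, 16), (37, 21, 16, 12, 32), (37, 30, 3, 12, 32), (37, 30, 3, 14, 12), (37, 30, 3, 21, 16)}.
π[B, D2]: project onto (B, D2) (9 duplicate(s) eliminated) → {(22, 16), (22, 24), (22, 25), (22, 39), (37, 12), (37, 14), (37, 21)}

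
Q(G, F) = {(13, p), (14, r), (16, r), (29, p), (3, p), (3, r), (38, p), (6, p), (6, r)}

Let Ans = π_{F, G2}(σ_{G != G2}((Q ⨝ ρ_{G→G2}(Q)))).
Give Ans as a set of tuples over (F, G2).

ρ[G→G2]: schema becomes (G2, F); tuples unchanged.
Natural join on F: {(13, p, 13), (13, p, 29), (13, p, 3), (13, p, 38), (13, p, 6), (14, r, 14), (14, r, 16), (14, r, 3), (14, r, 6), (16, r, 14), (16, r, 16), (16, r, 3), (16, r, 6), (29, p, 13), (29, p, 29), (29, p, 3), (29, p, 38), (29, p, 6), (3, p, 13), (3, p, 29), (3, p, 3), (3, p, 38), (3, p, 6), (3, r, 14), (3, r, 16), (3, r, 3), (3, r, 6), (38, p, 13), (38, p, 29), (38, p, 3), (38, p, 38), (38, p, 6), (6, p, 13), (6, p, 29), (6, p, 3), (6, p, 38), (6, p, 6), (6, r, 14), (6, r, 16), (6, r, 3), (6, r, 6)}
Filtering on G != G2 leaves {(13, p, 29), (13, p, 3), (13, p, 38), (13, p, 6), (14, r, 16), (14, r, 3), (14, r, 6), (16, r, 14), (16, r, 3), (16, r, 6), (29, p, 13), (29, p, 3), (29, p, 38), (29, p, 6), (3, p, 13), (3, p, 29), (3, p, 38), (3, p, 6), (3, r, 14), (3, r, 16), (3, r, 6), (38, p, 13), (38, p, 29), (38, p, 3), (38, p, 6), (6, p, 13), (6, p, 29), (6, p, 3), (6, p, 38), (6, r, 14), (6, r, 16), (6, r, 3)}.
π[F, G2]: project onto (F, G2) (23 duplicate(s) eliminated) → {(p, 13), (p, 29), (p, 3), (p, 38), (p, 6), (r, 14), (r, 16), (r, 3), (r, 6)}

{(p, 13), (p, 29), (p, 3), (p, 38), (p, 6), (r, 14), (r, 16), (r, 3), (r, 6)}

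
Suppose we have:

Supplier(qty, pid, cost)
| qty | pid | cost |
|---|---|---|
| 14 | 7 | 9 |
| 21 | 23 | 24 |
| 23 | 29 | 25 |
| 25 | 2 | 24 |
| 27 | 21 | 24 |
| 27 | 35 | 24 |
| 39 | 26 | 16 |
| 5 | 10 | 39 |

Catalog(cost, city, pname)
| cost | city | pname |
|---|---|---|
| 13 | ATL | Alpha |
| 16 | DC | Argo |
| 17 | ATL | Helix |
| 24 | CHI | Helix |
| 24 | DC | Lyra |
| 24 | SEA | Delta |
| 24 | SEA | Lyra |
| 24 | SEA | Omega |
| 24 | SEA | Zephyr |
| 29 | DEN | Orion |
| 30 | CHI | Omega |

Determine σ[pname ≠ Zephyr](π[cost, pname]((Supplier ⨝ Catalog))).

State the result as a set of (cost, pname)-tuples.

Joining Supplier and Catalog on cost yields {(21, 23, 24, CHI, Helix), (21, 23, 24, DC, Lyra), (21, 23, 24, SEA, Delta), (21, 23, 24, SEA, Lyra), (21, 23, 24, SEA, Omega), (21, 23, 24, SEA, Zephyr), (25, 2, 24, CHI, Helix), (25, 2, 24, DC, Lyra), (25, 2, 24, SEA, Delta), (25, 2, 24, SEA, Lyra), (25, 2, 24, SEA, Omega), (25, 2, 24, SEA, Zephyr), (27, 21, 24, CHI, Helix), (27, 21, 24, DC, Lyra), (27, 21, 24, SEA, Delta), (27, 21, 24, SEA, Lyra), (27, 21, 24, SEA, Omega), (27, 21, 24, SEA, Zephyr), (27, 35, 24, CHI, Helix), (27, 35, 24, DC, Lyra), (27, 35, 24, SEA, Delta), (27, 35, 24, SEA, Lyra), (27, 35, 24, SEA, Omega), (27, 35, 24, SEA, Zephyr), (39, 26, 16, DC, Argo)}.
π[cost, pname]: project onto (cost, pname) (19 duplicate(s) eliminated) → {(16, Argo), (24, Delta), (24, Helix), (24, Lyra), (24, Omega), (24, Zephyr)}
Filtering on pname ≠ Zephyr leaves {(16, Argo), (24, Delta), (24, Helix), (24, Lyra), (24, Omega)}.

{(16, Argo), (24, Delta), (24, Helix), (24, Lyra), (24, Omega)}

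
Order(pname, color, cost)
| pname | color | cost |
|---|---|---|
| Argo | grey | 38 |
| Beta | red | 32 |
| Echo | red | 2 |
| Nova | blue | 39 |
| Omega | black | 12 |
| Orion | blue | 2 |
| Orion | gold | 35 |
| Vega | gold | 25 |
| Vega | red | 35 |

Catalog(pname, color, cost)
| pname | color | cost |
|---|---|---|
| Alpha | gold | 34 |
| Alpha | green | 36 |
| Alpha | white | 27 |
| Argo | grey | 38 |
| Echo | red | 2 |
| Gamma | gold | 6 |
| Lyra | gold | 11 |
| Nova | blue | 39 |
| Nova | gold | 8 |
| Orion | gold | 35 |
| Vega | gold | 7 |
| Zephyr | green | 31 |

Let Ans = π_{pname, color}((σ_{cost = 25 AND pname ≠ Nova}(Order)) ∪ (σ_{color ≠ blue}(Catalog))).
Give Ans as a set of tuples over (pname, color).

σ[cost = 25 AND pname ≠ Nova]: keep tuples satisfying cost = 25 AND pname ≠ Nova → {(Vega, gold, 25)}
σ[color ≠ blue]: keep tuples satisfying color ≠ blue → {(Alpha, gold, 34), (Alpha, green, 36), (Alpha, white, 27), (Argo, grey, 38), (Echo, red, 2), (Gamma, gold, 6), (Lyra, gold, 11), (Nova, gold, 8), (Orion, gold, 35), (Vega, gold, 7), (Zephyr, green, 31)}
Taking the union: {(Alpha, gold, 34), (Alpha, green, 36), (Alpha, white, 27), (Argo, grey, 38), (Echo, red, 2), (Gamma, gold, 6), (Lyra, gold, 11), (Nova, gold, 8), (Orion, gold, 35), (Vega, gold, 25), (Vega, gold, 7), (Zephyr, green, 31)}
π[pname, color]: project onto (pname, color) (1 duplicate(s) eliminated) → {(Alpha, gold), (Alpha, green), (Alpha, white), (Argo, grey), (Echo, red), (Gamma, gold), (Lyra, gold), (Nova, gold), (Orion, gold), (Vega, gold), (Zephyr, green)}

{(Alpha, gold), (Alpha, green), (Alpha, white), (Argo, grey), (Echo, red), (Gamma, gold), (Lyra, gold), (Nova, gold), (Orion, gold), (Vega, gold), (Zephyr, green)}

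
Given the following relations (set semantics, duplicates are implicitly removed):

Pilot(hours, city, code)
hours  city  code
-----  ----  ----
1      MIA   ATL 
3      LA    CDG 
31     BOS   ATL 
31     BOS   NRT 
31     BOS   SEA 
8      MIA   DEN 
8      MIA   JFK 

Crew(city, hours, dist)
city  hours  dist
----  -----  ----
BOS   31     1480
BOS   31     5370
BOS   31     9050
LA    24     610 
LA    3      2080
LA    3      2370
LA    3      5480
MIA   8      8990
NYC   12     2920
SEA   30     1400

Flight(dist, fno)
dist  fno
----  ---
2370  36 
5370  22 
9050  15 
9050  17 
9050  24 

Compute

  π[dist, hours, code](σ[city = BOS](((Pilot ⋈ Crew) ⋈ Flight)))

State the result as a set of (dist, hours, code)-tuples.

Pilot ⋈ Crew (natural join on hours, city): {(3, LA, CDG, 2080), (3, LA, CDG, 2370), (3, LA, CDG, 5480), (31, BOS, ATL, 1480), (31, BOS, ATL, 5370), (31, BOS, ATL, 9050), (31, BOS, NRT, 1480), (31, BOS, NRT, 5370), (31, BOS, NRT, 9050), (31, BOS, SEA, 1480), (31, BOS, SEA, 5370), (31, BOS, SEA, 9050), (8, MIA, DEN, 8990), (8, MIA, JFK, 8990)}
(Pilot ⋈ Crew) ⋈ Flight (natural join on dist): {(3, LA, CDG, 2370, 36), (31, BOS, ATL, 5370, 22), (31, BOS, ATL, 9050, 15), (31, BOS, ATL, 9050, 17), (31, BOS, ATL, 9050, 24), (31, BOS, NRT, 5370, 22), (31, BOS, NRT, 9050, 15), (31, BOS, NRT, 9050, 17), (31, BOS, NRT, 9050, 24), (31, BOS, SEA, 5370, 22), (31, BOS, SEA, 9050, 15), (31, BOS, SEA, 9050, 17), (31, BOS, SEA, 9050, 24)}
σ[city = BOS]: keep tuples satisfying city = BOS → {(31, BOS, ATL, 5370, 22), (31, BOS, ATL, 9050, 15), (31, BOS, ATL, 9050, 17), (31, BOS, ATL, 9050, 24), (31, BOS, NRT, 5370, 22), (31, BOS, NRT, 9050, 15), (31, BOS, NRT, 9050, 17), (31, BOS, NRT, 9050, 24), (31, BOS, SEA, 5370, 22), (31, BOS, SEA, 9050, 15), (31, BOS, SEA, 9050, 17), (31, BOS, SEA, 9050, 24)}
π[dist, hours, code]: project onto (dist, hours, code) (6 duplicate(s) eliminated) → {(5370, 31, ATL), (5370, 31, NRT), (5370, 31, SEA), (9050, 31, ATL), (9050, 31, NRT), (9050, 31, SEA)}

{(5370, 31, ATL), (5370, 31, NRT), (5370, 31, SEA), (9050, 31, ATL), (9050, 31, NRT), (9050, 31, SEA)}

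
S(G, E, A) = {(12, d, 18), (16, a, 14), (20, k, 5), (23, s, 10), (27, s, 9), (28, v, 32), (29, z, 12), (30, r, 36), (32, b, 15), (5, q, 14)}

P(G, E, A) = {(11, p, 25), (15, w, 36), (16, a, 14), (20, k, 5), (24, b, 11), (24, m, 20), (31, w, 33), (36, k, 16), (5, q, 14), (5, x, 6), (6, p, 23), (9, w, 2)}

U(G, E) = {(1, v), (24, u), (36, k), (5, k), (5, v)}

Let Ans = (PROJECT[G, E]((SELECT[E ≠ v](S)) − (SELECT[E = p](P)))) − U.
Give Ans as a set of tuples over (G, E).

{(12, d), (16, a), (20, k), (23, s), (27, s), (29, z), (30, r), (32, b), (5, q)}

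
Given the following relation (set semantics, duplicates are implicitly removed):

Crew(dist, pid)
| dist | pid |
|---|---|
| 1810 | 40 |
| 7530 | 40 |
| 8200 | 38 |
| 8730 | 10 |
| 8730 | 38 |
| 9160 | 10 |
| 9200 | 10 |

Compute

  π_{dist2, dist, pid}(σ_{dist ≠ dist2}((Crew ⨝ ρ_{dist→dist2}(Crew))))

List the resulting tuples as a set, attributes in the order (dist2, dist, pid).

{(1810, 7530, 40), (7530, 1810, 40), (8200, 8730, 38), (8730, 8200, 38), (8730, 9160, 10), (8730, 9200, 10), (9160, 8730, 10), (9160, 9200, 10), (9200, 8730, 10), (9200, 9160, 10)}

ρ[dist→dist2]: schema becomes (dist2, pid); tuples unchanged.
Natural join on pid: {(1810, 40, 1810), (1810, 40, 7530), (7530, 40, 1810), (7530, 40, 7530), (8200, 38, 8200), (8200, 38, 8730), (8730, 10, 8730), (8730, 10, 9160), (8730, 10, 9200), (8730, 38, 8200), (8730, 38, 8730), (9160, 10, 8730), (9160, 10, 9160), (9160, 10, 9200), (9200, 10, 8730), (9200, 10, 9160), (9200, 10, 9200)}
Filtering on dist ≠ dist2 leaves {(1810, 40, 7530), (7530, 40, 1810), (8200, 38, 8730), (8730, 10, 9160), (8730, 10, 9200), (8730, 38, 8200), (9160, 10, 8730), (9160, 10, 9200), (9200, 10, 8730), (9200, 10, 9160)}.
π[dist2, dist, pid]: project onto (dist2, dist, pid) → {(1810, 7530, 40), (7530, 1810, 40), (8200, 8730, 38), (8730, 8200, 38), (8730, 9160, 10), (8730, 9200, 10), (9160, 8730, 10), (9160, 9200, 10), (9200, 8730, 10), (9200, 9160, 10)}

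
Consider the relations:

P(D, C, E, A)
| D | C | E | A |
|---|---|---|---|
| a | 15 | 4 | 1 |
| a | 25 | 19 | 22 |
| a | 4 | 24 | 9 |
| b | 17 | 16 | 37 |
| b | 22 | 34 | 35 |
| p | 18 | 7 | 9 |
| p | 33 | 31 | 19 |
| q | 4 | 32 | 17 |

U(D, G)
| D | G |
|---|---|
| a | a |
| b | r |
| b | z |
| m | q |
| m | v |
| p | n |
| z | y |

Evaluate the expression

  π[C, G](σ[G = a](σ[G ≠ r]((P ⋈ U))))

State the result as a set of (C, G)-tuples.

{(15, a), (25, a), (4, a)}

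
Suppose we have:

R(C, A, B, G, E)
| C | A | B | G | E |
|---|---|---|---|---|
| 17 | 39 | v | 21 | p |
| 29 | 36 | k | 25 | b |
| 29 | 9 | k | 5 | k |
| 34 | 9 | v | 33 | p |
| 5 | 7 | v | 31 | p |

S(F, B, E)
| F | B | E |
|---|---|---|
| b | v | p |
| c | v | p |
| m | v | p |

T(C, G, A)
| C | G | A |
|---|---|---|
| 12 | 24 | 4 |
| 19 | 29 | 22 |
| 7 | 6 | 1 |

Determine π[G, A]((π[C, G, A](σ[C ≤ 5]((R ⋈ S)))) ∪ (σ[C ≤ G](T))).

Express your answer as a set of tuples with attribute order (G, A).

{(24, 4), (29, 22), (31, 7)}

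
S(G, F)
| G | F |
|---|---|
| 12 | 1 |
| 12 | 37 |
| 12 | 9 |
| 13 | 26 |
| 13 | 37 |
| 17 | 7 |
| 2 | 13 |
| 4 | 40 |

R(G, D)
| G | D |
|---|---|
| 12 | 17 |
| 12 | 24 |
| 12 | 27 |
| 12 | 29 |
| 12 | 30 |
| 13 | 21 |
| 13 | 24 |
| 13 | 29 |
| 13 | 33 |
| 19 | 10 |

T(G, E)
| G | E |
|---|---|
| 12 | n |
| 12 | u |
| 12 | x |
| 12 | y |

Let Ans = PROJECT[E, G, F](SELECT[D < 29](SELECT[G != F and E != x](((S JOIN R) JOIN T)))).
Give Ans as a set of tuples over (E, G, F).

Natural join on G: {(12, 1, 17), (12, 1, 24), (12, 1, 27), (12, 1, 29), (12, 1, 30), (12, 37, 17), (12, 37, 24), (12, 37, 27), (12, 37, 29), (12, 37, 30), (12, 9, 17), (12, 9, 24), (12, 9, 27), (12, 9, 29), (12, 9, 30), (13, 26, 21), (13, 26, 24), (13, 26, 29), (13, 26, 33), (13, 37, 21), (13, 37, 24), (13, 37, 29), (13, 37, 33)}
Natural join on G: {(12, 1, 17, n), (12, 1, 17, u), (12, 1, 17, x), (12, 1, 17, y), (12, 1, 24, n), (12, 1, 24, u), (12, 1, 24, x), (12, 1, 24, y), (12, 1, 27, n), (12, 1, 27, u), (12, 1, 27, x), (12, 1, 27, y), (12, 1, 29, n), (12, 1, 29, u), (12, 1, 29, x), (12, 1, 29, y), (12, 1, 30, n), (12, 1, 30, u), (12, 1, 30, x), (12, 1, 30, y), (12, 37, 17, n), (12, 37, 17, u), (12, 37, 17, x), (12, 37, 17, y), (12, 37, 24, n), (12, 37, 24, u), (12, 37, 24, x), (12, 37, 24, y), (12, 37, 27, n), (12, 37, 27, u), (12, 37, 27, x), (12, 37, 27, y), (12, 37, 29, n), (12, 37, 29, u), (12, 37, 29, x), (12, 37, 29, y), (12, 37, 30, n), (12, 37, 30, u), (12, 37, 30, x), (12, 37, 30, y), (12, 9, 17, n), (12, 9, 17, u), (12, 9, 17, x), (12, 9, 17, y), (12, 9, 24, n), (12, 9, 24, u), (12, 9, 24, x), (12, 9, 24, y), (12, 9, 27, n), (12, 9, 27, u), (12, 9, 27, x), (12, 9, 27, y), (12, 9, 29, n), (12, 9, 29, u), (12, 9, 29, x), (12, 9, 29, y), (12, 9, 30, n), (12, 9, 30, u), (12, 9, 30, x), (12, 9, 30, y)}
σ[G != F and E != x]: keep tuples satisfying G != F and E != x → {(12, 1, 17, n), (12, 1, 17, u), (12, 1, 17, y), (12, 1, 24, n), (12, 1, 24, u), (12, 1, 24, y), (12, 1, 27, n), (12, 1, 27, u), (12, 1, 27, y), (12, 1, 29, n), (12, 1, 29, u), (12, 1, 29, y), (12, 1, 30, n), (12, 1, 30, u), (12, 1, 30, y), (12, 37, 17, n), (12, 37, 17, u), (12, 37, 17, y), (12, 37, 24, n), (12, 37, 24, u), (12, 37, 24, y), (12, 37, 27, n), (12, 37, 27, u), (12, 37, 27, y), (12, 37, 29, n), (12, 37, 29, u), (12, 37, 29, y), (12, 37, 30, n), (12, 37, 30, u), (12, 37, 30, y), (12, 9, 17, n), (12, 9, 17, u), (12, 9, 17, y), (12, 9, 24, n), (12, 9, 24, u), (12, 9, 24, y), (12, 9, 27, n), (12, 9, 27, u), (12, 9, 27, y), (12, 9, 29, n), (12, 9, 29, u), (12, 9, 29, y), (12, 9, 30, n), (12, 9, 30, u), (12, 9, 30, y)}
σ[D < 29]: keep tuples satisfying D < 29 → {(12, 1, 17, n), (12, 1, 17, u), (12, 1, 17, y), (12, 1, 24, n), (12, 1, 24, u), (12, 1, 24, y), (12, 1, 27, n), (12, 1, 27, u), (12, 1, 27, y), (12, 37, 17, n), (12, 37, 17, u), (12, 37, 17, y), (12, 37, 24, n), (12, 37, 24, u), (12, 37, 24, y), (12, 37, 27, n), (12, 37, 27, u), (12, 37, 27, y), (12, 9, 17, n), (12, 9, 17, u), (12, 9, 17, y), (12, 9, 24, n), (12, 9, 24, u), (12, 9, 24, y), (12, 9, 27, n), (12, 9, 27, u), (12, 9, 27, y)}
Projecting to E, G, F (18 duplicate(s) eliminated): {(n, 12, 1), (n, 12, 37), (n, 12, 9), (u, 12, 1), (u, 12, 37), (u, 12, 9), (y, 12, 1), (y, 12, 37), (y, 12, 9)}

{(n, 12, 1), (n, 12, 37), (n, 12, 9), (u, 12, 1), (u, 12, 37), (u, 12, 9), (y, 12, 1), (y, 12, 37), (y, 12, 9)}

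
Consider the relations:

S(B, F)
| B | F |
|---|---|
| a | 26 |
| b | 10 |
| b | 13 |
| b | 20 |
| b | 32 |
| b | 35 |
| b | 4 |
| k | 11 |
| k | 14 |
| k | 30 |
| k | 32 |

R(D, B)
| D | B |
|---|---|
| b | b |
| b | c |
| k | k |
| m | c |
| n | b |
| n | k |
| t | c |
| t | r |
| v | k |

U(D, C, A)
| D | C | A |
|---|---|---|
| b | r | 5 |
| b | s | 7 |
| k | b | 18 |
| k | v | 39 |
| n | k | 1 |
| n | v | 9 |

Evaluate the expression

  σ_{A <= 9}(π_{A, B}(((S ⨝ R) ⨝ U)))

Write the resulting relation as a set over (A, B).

{(1, b), (1, k), (5, b), (7, b), (9, b), (9, k)}

Natural join on B: {(b, 10, b), (b, 10, n), (b, 13, b), (b, 13, n), (b, 20, b), (b, 20, n), (b, 32, b), (b, 32, n), (b, 35, b), (b, 35, n), (b, 4, b), (b, 4, n), (k, 11, k), (k, 11, n), (k, 11, v), (k, 14, k), (k, 14, n), (k, 14, v), (k, 30, k), (k, 30, n), (k, 30, v), (k, 32, k), (k, 32, n), (k, 32, v)}
Natural join on D: {(b, 10, b, r, 5), (b, 10, b, s, 7), (b, 10, n, k, 1), (b, 10, n, v, 9), (b, 13, b, r, 5), (b, 13, b, s, 7), (b, 13, n, k, 1), (b, 13, n, v, 9), (b, 20, b, r, 5), (b, 20, b, s, 7), (b, 20, n, k, 1), (b, 20, n, v, 9), (b, 32, b, r, 5), (b, 32, b, s, 7), (b, 32, n, k, 1), (b, 32, n, v, 9), (b, 35, b, r, 5), (b, 35, b, s, 7), (b, 35, n, k, 1), (b, 35, n, v, 9), (b, 4, b, r, 5), (b, 4, b, s, 7), (b, 4, n, k, 1), (b, 4, n, v, 9), (k, 11, k, b, 18), (k, 11, k, v, 39), (k, 11, n, k, 1), (k, 11, n, v, 9), (k, 14, k, b, 18), (k, 14, k, v, 39), (k, 14, n, k, 1), (k, 14, n, v, 9), (k, 30, k, b, 18), (k, 30, k, v, 39), (k, 30, n, k, 1), (k, 30, n, v, 9), (k, 32, k, b, 18), (k, 32, k, v, 39), (k, 32, n, k, 1), (k, 32, n, v, 9)}
π[A, B]: project onto (A, B) (32 duplicate(s) eliminated) → {(1, b), (1, k), (18, k), (39, k), (5, b), (7, b), (9, b), (9, k)}
σ[A <= 9]: keep tuples satisfying A <= 9 → {(1, b), (1, k), (5, b), (7, b), (9, b), (9, k)}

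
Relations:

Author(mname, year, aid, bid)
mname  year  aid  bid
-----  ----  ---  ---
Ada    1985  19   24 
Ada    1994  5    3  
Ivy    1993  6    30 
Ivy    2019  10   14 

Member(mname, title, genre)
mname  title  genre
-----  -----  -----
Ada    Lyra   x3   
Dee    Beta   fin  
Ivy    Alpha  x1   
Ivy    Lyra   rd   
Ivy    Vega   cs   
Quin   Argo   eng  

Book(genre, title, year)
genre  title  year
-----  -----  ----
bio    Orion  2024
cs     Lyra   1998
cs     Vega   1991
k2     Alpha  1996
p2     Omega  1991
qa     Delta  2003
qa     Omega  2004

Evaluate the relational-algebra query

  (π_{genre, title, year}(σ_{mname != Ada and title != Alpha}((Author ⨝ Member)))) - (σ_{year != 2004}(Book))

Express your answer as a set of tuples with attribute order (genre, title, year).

{(cs, Vega, 1993), (cs, Vega, 2019), (rd, Lyra, 1993), (rd, Lyra, 2019)}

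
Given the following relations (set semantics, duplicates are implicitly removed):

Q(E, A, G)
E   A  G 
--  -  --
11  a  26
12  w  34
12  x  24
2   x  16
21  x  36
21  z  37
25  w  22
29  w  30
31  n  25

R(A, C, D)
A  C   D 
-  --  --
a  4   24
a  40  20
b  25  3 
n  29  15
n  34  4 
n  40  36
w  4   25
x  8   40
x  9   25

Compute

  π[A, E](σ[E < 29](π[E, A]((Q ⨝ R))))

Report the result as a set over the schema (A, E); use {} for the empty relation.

Natural join on A: {(11, a, 26, 4, 24), (11, a, 26, 40, 20), (12, w, 34, 4, 25), (12, x, 24, 8, 40), (12, x, 24, 9, 25), (2, x, 16, 8, 40), (2, x, 16, 9, 25), (21, x, 36, 8, 40), (21, x, 36, 9, 25), (25, w, 22, 4, 25), (29, w, 30, 4, 25), (31, n, 25, 29, 15), (31, n, 25, 34, 4), (31, n, 25, 40, 36)}
π[E, A]: project onto (E, A) (6 duplicate(s) eliminated) → {(11, a), (12, w), (12, x), (2, x), (21, x), (25, w), (29, w), (31, n)}
Apply σ_{E < 29}; surviving tuples: {(11, a), (12, w), (12, x), (2, x), (21, x), (25, w)}
π[A, E]: project onto (A, E) → {(a, 11), (w, 12), (w, 25), (x, 12), (x, 2), (x, 21)}

{(a, 11), (w, 12), (w, 25), (x, 12), (x, 2), (x, 21)}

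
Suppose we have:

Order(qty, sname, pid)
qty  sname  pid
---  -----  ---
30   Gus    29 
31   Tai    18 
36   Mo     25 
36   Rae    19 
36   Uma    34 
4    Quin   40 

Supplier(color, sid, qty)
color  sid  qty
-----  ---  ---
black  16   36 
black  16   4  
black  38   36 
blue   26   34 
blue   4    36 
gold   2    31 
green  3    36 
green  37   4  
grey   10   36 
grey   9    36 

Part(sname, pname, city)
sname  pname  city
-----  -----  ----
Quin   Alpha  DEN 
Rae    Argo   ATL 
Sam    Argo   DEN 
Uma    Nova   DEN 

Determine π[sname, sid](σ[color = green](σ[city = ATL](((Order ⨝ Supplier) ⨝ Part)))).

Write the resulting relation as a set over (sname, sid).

Order ⋈ Supplier (natural join on qty): {(31, Tai, 18, gold, 2), (36, Mo, 25, black, 16), (36, Mo, 25, black, 38), (36, Mo, 25, blue, 4), (36, Mo, 25, green, 3), (36, Mo, 25, grey, 10), (36, Mo, 25, grey, 9), (36, Rae, 19, black, 16), (36, Rae, 19, black, 38), (36, Rae, 19, blue, 4), (36, Rae, 19, green, 3), (36, Rae, 19, grey, 10), (36, Rae, 19, grey, 9), (36, Uma, 34, black, 16), (36, Uma, 34, black, 38), (36, Uma, 34, blue, 4), (36, Uma, 34, green, 3), (36, Uma, 34, grey, 10), (36, Uma, 34, grey, 9), (4, Quin, 40, black, 16), (4, Quin, 40, green, 37)}
(Order ⨝ Supplier) ⋈ Part (natural join on sname): {(36, Rae, 19, black, 16, Argo, ATL), (36, Rae, 19, black, 38, Argo, ATL), (36, Rae, 19, blue, 4, Argo, ATL), (36, Rae, 19, green, 3, Argo, ATL), (36, Rae, 19, grey, 10, Argo, ATL), (36, Rae, 19, grey, 9, Argo, ATL), (36, Uma, 34, black, 16, Nova, DEN), (36, Uma, 34, black, 38, Nova, DEN), (36, Uma, 34, blue, 4, Nova, DEN), (36, Uma, 34, green, 3, Nova, DEN), (36, Uma, 34, grey, 10, Nova, DEN), (36, Uma, 34, grey, 9, Nova, DEN), (4, Quin, 40, black, 16, Alpha, DEN), (4, Quin, 40, green, 37, Alpha, DEN)}
Selection city = ATL: {(36, Rae, 19, black, 16, Argo, ATL), (36, Rae, 19, black, 38, Argo, ATL), (36, Rae, 19, blue, 4, Argo, ATL), (36, Rae, 19, green, 3, Argo, ATL), (36, Rae, 19, grey, 10, Argo, ATL), (36, Rae, 19, grey, 9, Argo, ATL)}
Selection color = green: {(36, Rae, 19, green, 3, Argo, ATL)}
Keep only column(s) sname, sid: {(Rae, 3)}

{(Rae, 3)}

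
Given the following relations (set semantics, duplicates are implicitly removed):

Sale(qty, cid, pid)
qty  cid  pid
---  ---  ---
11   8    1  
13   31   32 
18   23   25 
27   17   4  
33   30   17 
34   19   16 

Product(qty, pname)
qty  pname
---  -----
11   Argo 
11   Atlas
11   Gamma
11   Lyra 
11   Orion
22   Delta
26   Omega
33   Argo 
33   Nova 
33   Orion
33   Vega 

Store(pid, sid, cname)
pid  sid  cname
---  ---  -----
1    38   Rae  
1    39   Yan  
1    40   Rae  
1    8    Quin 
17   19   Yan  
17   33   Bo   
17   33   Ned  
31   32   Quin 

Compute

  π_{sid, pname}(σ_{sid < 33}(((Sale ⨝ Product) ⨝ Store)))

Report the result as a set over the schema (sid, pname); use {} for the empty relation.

{(19, Argo), (19, Nova), (19, Orion), (19, Vega), (8, Argo), (8, Atlas), (8, Gamma), (8, Lyra), (8, Orion)}

Joining Sale and Product on qty yields {(11, 8, 1, Argo), (11, 8, 1, Atlas), (11, 8, 1, Gamma), (11, 8, 1, Lyra), (11, 8, 1, Orion), (33, 30, 17, Argo), (33, 30, 17, Nova), (33, 30, 17, Orion), (33, 30, 17, Vega)}.
Joining (Sale ⨝ Product) and Store on pid yields {(11, 8, 1, Argo, 38, Rae), (11, 8, 1, Argo, 39, Yan), (11, 8, 1, Argo, 40, Rae), (11, 8, 1, Argo, 8, Quin), (11, 8, 1, Atlas, 38, Rae), (11, 8, 1, Atlas, 39, Yan), (11, 8, 1, Atlas, 40, Rae), (11, 8, 1, Atlas, 8, Quin), (11, 8, 1, Gamma, 38, Rae), (11, 8, 1, Gamma, 39, Yan), (11, 8, 1, Gamma, 40, Rae), (11, 8, 1, Gamma, 8, Quin), (11, 8, 1, Lyra, 38, Rae), (11, 8, 1, Lyra, 39, Yan), (11, 8, 1, Lyra, 40, Rae), (11, 8, 1, Lyra, 8, Quin), (11, 8, 1, Orion, 38, Rae), (11, 8, 1, Orion, 39, Yan), (11, 8, 1, Orion, 40, Rae), (11, 8, 1, Orion, 8, Quin), (33, 30, 17, Argo, 19, Yan), (33, 30, 17, Argo, 33, Bo), (33, 30, 17, Argo, 33, Ned), (33, 30, 17, Nova, 19, Yan), (33, 30, 17, Nova, 33, Bo), (33, 30, 17, Nova, 33, Ned), (33, 30, 17, Orion, 19, Yan), (33, 30, 17, Orion, 33, Bo), (33, 30, 17, Orion, 33, Ned), (33, 30, 17, Vega, 19, Yan), (33, 30, 17, Vega, 33, Bo), (33, 30, 17, Vega, 33, Ned)}.
Selection sid < 33: {(11, 8, 1, Argo, 8, Quin), (11, 8, 1, Atlas, 8, Quin), (11, 8, 1, Gamma, 8, Quin), (11, 8, 1, Lyra, 8, Quin), (11, 8, 1, Orion, 8, Quin), (33, 30, 17, Argo, 19, Yan), (33, 30, 17, Nova, 19, Yan), (33, 30, 17, Orion, 19, Yan), (33, 30, 17, Vega, 19, Yan)}
Keep only column(s) sid, pname: {(19, Argo), (19, Nova), (19, Orion), (19, Vega), (8, Argo), (8, Atlas), (8, Gamma), (8, Lyra), (8, Orion)}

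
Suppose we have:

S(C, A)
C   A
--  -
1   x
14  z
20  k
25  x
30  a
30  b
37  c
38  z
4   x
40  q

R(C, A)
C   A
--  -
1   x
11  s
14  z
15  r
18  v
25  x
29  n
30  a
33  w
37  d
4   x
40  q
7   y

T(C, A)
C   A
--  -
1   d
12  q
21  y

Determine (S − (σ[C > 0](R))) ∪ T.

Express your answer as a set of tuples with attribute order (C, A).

{(1, d), (12, q), (20, k), (21, y), (30, b), (37, c), (38, z)}

Apply σ_{C > 0}; surviving tuples: {(1, x), (11, s), (14, z), (15, r), (18, v), (25, x), (29, n), (30, a), (33, w), (37, d), (4, x), (40, q), (7, y)}
Set difference of the two operands is {(20, k), (30, b), (37, c), (38, z)}.
Set union of the two operands is {(1, d), (12, q), (20, k), (21, y), (30, b), (37, c), (38, z)}.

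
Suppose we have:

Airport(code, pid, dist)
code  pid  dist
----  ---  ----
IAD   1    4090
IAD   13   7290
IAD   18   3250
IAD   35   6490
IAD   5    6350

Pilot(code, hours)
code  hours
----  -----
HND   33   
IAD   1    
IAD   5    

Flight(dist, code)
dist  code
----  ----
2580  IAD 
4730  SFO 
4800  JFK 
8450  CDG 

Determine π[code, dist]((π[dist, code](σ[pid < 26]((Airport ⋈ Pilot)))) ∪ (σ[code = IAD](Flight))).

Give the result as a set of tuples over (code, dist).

Natural join on code: {(IAD, 1, 4090, 1), (IAD, 1, 4090, 5), (IAD, 13, 7290, 1), (IAD, 13, 7290, 5), (IAD, 18, 3250, 1), (IAD, 18, 3250, 5), (IAD, 35, 6490, 1), (IAD, 35, 6490, 5), (IAD, 5, 6350, 1), (IAD, 5, 6350, 5)}
σ[pid < 26]: keep tuples satisfying pid < 26 → {(IAD, 1, 4090, 1), (IAD, 1, 4090, 5), (IAD, 13, 7290, 1), (IAD, 13, 7290, 5), (IAD, 18, 3250, 1), (IAD, 18, 3250, 5), (IAD, 5, 6350, 1), (IAD, 5, 6350, 5)}
Keep only column(s) dist, code (4 duplicate(s) eliminated): {(3250, IAD), (4090, IAD), (6350, IAD), (7290, IAD)}
σ[code = IAD]: keep tuples satisfying code = IAD → {(2580, IAD)}
Taking the union: {(2580, IAD), (3250, IAD), (4090, IAD), (6350, IAD), (7290, IAD)}
Keep only column(s) code, dist: {(IAD, 2580), (IAD, 3250), (IAD, 4090), (IAD, 6350), (IAD, 7290)}

{(IAD, 2580), (IAD, 3250), (IAD, 4090), (IAD, 6350), (IAD, 7290)}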